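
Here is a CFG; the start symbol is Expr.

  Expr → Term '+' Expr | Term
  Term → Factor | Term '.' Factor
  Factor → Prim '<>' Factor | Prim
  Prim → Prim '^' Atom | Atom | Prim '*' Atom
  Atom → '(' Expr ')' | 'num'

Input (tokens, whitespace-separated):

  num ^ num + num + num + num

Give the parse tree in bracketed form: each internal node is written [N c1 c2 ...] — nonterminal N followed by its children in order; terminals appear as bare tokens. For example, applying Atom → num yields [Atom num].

[Expr [Term [Factor [Prim [Prim [Atom num]] ^ [Atom num]]]] + [Expr [Term [Factor [Prim [Atom num]]]] + [Expr [Term [Factor [Prim [Atom num]]]] + [Expr [Term [Factor [Prim [Atom num]]]]]]]]

Expr
Term + Expr
Factor + Expr
Prim + Expr
Prim ^ Atom + Expr
Atom ^ Atom + Expr
num ^ Atom + Expr
num ^ num + Expr
num ^ num + Term + Expr
num ^ num + Factor + Expr
num ^ num + Prim + Expr
num ^ num + Atom + Expr
num ^ num + num + Expr
num ^ num + num + Term + Expr
num ^ num + num + Factor + Expr
num ^ num + num + Prim + Expr
num ^ num + num + Atom + Expr
num ^ num + num + num + Expr
num ^ num + num + num + Term
num ^ num + num + num + Factor
num ^ num + num + num + Prim
num ^ num + num + num + Atom
num ^ num + num + num + num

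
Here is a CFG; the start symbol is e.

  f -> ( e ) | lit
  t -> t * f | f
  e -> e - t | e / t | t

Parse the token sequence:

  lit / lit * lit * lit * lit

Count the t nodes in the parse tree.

5

[e [e [t [f lit]]] / [t [t [t [t [f lit]] * [f lit]] * [f lit]] * [f lit]]]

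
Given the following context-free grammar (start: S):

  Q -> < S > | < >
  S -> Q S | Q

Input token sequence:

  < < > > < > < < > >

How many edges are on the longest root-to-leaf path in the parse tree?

6

[S [Q < [S [Q < >]] >] [S [Q < >] [S [Q < [S [Q < >]] >]]]]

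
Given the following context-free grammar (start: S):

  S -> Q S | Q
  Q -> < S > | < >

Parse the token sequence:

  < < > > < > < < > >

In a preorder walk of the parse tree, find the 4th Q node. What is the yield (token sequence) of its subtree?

< < > >

[S [Q < [S [Q < >]] >] [S [Q < >] [S [Q < [S [Q < >]] >]]]]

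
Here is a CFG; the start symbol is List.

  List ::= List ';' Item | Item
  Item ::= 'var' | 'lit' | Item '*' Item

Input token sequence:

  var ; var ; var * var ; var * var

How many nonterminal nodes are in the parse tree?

12

[List [List [List [List [Item var]] ; [Item var]] ; [Item [Item var] * [Item var]]] ; [Item [Item var] * [Item var]]]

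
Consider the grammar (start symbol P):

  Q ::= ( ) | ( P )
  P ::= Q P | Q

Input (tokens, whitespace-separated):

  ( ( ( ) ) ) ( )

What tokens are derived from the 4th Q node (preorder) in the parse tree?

[P [Q ( [P [Q ( [P [Q ( )]] )]] )] [P [Q ( )]]]

( )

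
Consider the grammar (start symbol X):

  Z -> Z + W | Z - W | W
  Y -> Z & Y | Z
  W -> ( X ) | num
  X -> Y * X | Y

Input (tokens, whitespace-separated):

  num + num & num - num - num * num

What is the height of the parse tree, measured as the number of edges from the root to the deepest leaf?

[X [Y [Z [Z [W num]] + [W num]] & [Y [Z [Z [Z [W num]] - [W num]] - [W num]]]] * [X [Y [Z [W num]]]]]

7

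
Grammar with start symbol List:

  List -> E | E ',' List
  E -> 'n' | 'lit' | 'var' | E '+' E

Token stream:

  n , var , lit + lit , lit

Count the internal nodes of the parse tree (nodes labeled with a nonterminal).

10

[List [E n] , [List [E var] , [List [E [E lit] + [E lit]] , [List [E lit]]]]]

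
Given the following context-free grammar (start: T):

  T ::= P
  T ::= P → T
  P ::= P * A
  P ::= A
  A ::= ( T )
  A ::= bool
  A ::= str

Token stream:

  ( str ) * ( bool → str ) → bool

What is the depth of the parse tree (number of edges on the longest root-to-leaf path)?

7

[T [P [P [A ( [T [P [A str]]] )]] * [A ( [T [P [A bool]] → [T [P [A str]]]] )]] → [T [P [A bool]]]]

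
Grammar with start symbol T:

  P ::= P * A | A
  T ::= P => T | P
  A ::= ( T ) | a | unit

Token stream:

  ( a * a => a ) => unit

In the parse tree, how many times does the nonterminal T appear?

[T [P [A ( [T [P [P [A a]] * [A a]] => [T [P [A a]]]] )]] => [T [P [A unit]]]]

4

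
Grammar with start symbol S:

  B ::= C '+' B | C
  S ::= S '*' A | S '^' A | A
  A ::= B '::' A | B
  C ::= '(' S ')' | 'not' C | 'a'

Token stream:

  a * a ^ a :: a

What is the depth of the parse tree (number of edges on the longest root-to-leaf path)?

[S [S [S [A [B [C a]]]] * [A [B [C a]]]] ^ [A [B [C a]] :: [A [B [C a]]]]]

6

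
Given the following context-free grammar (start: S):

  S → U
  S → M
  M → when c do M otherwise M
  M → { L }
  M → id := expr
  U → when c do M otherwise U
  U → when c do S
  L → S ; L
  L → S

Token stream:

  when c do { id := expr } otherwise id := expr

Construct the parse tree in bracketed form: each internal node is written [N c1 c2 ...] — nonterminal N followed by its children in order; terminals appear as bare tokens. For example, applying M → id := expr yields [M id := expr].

[S [M when c do [M { [L [S [M id := expr]]] }] otherwise [M id := expr]]]

S
M
when c do M otherwise M
when c do { L } otherwise M
when c do { S } otherwise M
when c do { M } otherwise M
when c do { id := expr } otherwise M
when c do { id := expr } otherwise id := expr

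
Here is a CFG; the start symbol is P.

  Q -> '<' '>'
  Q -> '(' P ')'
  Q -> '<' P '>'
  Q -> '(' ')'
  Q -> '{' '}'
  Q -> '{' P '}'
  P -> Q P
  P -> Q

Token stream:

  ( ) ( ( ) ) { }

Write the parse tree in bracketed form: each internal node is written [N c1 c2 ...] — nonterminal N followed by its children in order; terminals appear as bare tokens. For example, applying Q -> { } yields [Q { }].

[P [Q ( )] [P [Q ( [P [Q ( )]] )] [P [Q { }]]]]

P
Q P
( ) P
( ) Q P
( ) ( P ) P
( ) ( Q ) P
( ) ( ( ) ) P
( ) ( ( ) ) Q
( ) ( ( ) ) { }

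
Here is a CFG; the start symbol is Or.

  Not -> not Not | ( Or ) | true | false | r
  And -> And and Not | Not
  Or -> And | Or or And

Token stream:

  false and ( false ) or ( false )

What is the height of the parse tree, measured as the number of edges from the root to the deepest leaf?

[Or [Or [And [And [Not false]] and [Not ( [Or [And [Not false]]] )]]] or [And [Not ( [Or [And [Not false]]] )]]]

7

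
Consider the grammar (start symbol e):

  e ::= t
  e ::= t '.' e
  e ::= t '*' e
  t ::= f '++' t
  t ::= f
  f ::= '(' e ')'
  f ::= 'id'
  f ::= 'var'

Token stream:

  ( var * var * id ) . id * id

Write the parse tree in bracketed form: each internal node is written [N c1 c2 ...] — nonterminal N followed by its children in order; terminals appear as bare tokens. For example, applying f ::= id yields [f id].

e
t . e
f . e
( e ) . e
( t * e ) . e
( f * e ) . e
( var * e ) . e
( var * t * e ) . e
( var * f * e ) . e
( var * var * e ) . e
( var * var * t ) . e
( var * var * f ) . e
( var * var * id ) . e
( var * var * id ) . t * e
( var * var * id ) . f * e
( var * var * id ) . id * e
( var * var * id ) . id * t
( var * var * id ) . id * f
( var * var * id ) . id * id

[e [t [f ( [e [t [f var]] * [e [t [f var]] * [e [t [f id]]]]] )]] . [e [t [f id]] * [e [t [f id]]]]]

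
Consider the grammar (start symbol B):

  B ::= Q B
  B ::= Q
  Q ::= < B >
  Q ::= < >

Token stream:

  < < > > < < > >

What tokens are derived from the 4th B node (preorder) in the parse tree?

< >

[B [Q < [B [Q < >]] >] [B [Q < [B [Q < >]] >]]]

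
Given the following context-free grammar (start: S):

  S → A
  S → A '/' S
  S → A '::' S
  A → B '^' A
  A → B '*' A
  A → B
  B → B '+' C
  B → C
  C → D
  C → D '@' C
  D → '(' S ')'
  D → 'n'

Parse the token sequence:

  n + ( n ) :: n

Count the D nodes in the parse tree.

[S [A [B [B [C [D n]]] + [C [D ( [S [A [B [C [D n]]]]] )]]]] :: [S [A [B [C [D n]]]]]]

4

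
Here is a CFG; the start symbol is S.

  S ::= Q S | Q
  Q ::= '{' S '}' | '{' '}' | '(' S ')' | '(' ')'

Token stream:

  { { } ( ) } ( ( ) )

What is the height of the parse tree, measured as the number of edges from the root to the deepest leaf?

[S [Q { [S [Q { }] [S [Q ( )]]] }] [S [Q ( [S [Q ( )]] )]]]

5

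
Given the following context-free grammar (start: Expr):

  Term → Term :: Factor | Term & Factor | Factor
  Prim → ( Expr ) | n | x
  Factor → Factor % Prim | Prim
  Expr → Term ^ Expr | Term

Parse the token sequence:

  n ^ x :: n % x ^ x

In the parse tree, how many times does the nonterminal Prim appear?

5

[Expr [Term [Factor [Prim n]]] ^ [Expr [Term [Term [Factor [Prim x]]] :: [Factor [Factor [Prim n]] % [Prim x]]] ^ [Expr [Term [Factor [Prim x]]]]]]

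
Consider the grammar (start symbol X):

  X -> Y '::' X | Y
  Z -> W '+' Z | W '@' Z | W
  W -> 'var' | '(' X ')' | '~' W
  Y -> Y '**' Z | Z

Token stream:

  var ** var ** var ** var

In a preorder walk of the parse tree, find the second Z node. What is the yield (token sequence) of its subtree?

[X [Y [Y [Y [Y [Z [W var]]] ** [Z [W var]]] ** [Z [W var]]] ** [Z [W var]]]]

var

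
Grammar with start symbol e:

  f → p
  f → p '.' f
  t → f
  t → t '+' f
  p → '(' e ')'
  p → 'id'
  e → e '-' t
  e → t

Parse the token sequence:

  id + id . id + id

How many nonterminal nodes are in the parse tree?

12

[e [t [t [t [f [p id]]] + [f [p id] . [f [p id]]]] + [f [p id]]]]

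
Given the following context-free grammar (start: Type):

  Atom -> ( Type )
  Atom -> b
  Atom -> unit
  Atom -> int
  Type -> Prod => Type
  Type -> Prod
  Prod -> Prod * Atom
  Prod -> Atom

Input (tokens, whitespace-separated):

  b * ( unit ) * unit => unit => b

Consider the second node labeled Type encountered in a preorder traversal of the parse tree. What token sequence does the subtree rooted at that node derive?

unit

[Type [Prod [Prod [Prod [Atom b]] * [Atom ( [Type [Prod [Atom unit]]] )]] * [Atom unit]] => [Type [Prod [Atom unit]] => [Type [Prod [Atom b]]]]]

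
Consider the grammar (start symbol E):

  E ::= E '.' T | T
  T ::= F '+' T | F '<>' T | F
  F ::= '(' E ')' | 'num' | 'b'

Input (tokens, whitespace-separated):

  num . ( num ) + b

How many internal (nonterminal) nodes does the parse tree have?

11

[E [E [T [F num]]] . [T [F ( [E [T [F num]]] )] + [T [F b]]]]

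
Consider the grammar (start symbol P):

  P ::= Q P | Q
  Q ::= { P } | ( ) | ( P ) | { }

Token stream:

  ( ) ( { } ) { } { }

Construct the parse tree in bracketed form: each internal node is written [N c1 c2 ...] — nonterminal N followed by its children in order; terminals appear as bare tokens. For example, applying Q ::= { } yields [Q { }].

[P [Q ( )] [P [Q ( [P [Q { }]] )] [P [Q { }] [P [Q { }]]]]]

P
Q P
( ) P
( ) Q P
( ) ( P ) P
( ) ( Q ) P
( ) ( { } ) P
( ) ( { } ) Q P
( ) ( { } ) { } P
( ) ( { } ) { } Q
( ) ( { } ) { } { }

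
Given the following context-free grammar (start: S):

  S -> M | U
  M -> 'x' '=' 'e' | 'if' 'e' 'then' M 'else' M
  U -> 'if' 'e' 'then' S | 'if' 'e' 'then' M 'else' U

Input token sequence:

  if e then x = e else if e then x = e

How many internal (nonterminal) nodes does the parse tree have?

[S [U if e then [M x = e] else [U if e then [S [M x = e]]]]]

6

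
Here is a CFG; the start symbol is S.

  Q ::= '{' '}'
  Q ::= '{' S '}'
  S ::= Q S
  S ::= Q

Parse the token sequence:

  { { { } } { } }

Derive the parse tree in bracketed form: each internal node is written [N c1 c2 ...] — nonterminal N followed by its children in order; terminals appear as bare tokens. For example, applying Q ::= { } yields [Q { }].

S
Q
{ S }
{ Q S }
{ { S } S }
{ { Q } S }
{ { { } } S }
{ { { } } Q }
{ { { } } { } }

[S [Q { [S [Q { [S [Q { }]] }] [S [Q { }]]] }]]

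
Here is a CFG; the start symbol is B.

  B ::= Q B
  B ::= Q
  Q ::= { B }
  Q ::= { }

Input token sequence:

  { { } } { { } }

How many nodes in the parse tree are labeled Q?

[B [Q { [B [Q { }]] }] [B [Q { [B [Q { }]] }]]]

4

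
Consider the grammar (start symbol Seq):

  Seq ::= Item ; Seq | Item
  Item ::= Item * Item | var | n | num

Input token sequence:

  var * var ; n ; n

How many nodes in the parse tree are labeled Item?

[Seq [Item [Item var] * [Item var]] ; [Seq [Item n] ; [Seq [Item n]]]]

5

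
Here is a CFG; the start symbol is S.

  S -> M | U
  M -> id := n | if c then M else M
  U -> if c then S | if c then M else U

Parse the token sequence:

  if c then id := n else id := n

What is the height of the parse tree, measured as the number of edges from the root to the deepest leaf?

3

[S [M if c then [M id := n] else [M id := n]]]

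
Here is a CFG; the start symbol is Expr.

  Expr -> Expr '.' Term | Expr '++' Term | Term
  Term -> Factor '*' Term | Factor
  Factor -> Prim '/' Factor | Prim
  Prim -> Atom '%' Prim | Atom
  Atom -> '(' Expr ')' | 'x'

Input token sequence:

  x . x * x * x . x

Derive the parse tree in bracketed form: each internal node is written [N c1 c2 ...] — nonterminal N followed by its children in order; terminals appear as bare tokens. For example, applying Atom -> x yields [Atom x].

[Expr [Expr [Expr [Term [Factor [Prim [Atom x]]]]] . [Term [Factor [Prim [Atom x]]] * [Term [Factor [Prim [Atom x]]] * [Term [Factor [Prim [Atom x]]]]]]] . [Term [Factor [Prim [Atom x]]]]]

Expr
Expr . Term
Expr . Term . Term
Term . Term . Term
Factor . Term . Term
Prim . Term . Term
Atom . Term . Term
x . Term . Term
x . Factor * Term . Term
x . Prim * Term . Term
x . Atom * Term . Term
x . x * Term . Term
x . x * Factor * Term . Term
x . x * Prim * Term . Term
x . x * Atom * Term . Term
x . x * x * Term . Term
x . x * x * Factor . Term
x . x * x * Prim . Term
x . x * x * Atom . Term
x . x * x * x . Term
x . x * x * x . Factor
x . x * x * x . Prim
x . x * x * x . Atom
x . x * x * x . x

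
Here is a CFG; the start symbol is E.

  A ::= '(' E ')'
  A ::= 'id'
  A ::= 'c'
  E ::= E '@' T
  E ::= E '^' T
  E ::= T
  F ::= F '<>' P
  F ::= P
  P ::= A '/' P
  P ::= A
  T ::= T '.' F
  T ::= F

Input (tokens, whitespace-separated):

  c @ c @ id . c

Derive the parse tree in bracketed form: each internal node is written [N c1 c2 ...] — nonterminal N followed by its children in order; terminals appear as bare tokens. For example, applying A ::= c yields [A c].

[E [E [E [T [F [P [A c]]]]] @ [T [F [P [A c]]]]] @ [T [T [F [P [A id]]]] . [F [P [A c]]]]]

E
E @ T
E @ T @ T
T @ T @ T
F @ T @ T
P @ T @ T
A @ T @ T
c @ T @ T
c @ F @ T
c @ P @ T
c @ A @ T
c @ c @ T
c @ c @ T . F
c @ c @ F . F
c @ c @ P . F
c @ c @ A . F
c @ c @ id . F
c @ c @ id . P
c @ c @ id . A
c @ c @ id . c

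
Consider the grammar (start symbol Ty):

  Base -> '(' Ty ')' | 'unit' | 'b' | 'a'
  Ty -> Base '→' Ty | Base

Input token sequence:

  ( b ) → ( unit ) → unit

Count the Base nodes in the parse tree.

5

[Ty [Base ( [Ty [Base b]] )] → [Ty [Base ( [Ty [Base unit]] )] → [Ty [Base unit]]]]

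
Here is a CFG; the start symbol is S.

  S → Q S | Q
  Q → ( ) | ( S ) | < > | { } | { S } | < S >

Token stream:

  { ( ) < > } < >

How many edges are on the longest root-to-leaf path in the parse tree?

5

[S [Q { [S [Q ( )] [S [Q < >]]] }] [S [Q < >]]]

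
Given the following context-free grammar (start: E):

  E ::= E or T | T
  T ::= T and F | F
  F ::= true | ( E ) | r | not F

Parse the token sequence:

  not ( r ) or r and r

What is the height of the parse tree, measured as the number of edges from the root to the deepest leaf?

[E [E [T [F not [F ( [E [T [F r]]] )]]]] or [T [T [F r]] and [F r]]]

8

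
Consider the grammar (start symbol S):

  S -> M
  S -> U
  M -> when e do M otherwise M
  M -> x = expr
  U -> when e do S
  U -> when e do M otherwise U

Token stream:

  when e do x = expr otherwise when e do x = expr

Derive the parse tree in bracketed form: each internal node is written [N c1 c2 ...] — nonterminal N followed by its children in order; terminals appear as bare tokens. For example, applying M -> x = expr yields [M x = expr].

[S [U when e do [M x = expr] otherwise [U when e do [S [M x = expr]]]]]

S
U
when e do M otherwise U
when e do x = expr otherwise U
when e do x = expr otherwise when e do S
when e do x = expr otherwise when e do M
when e do x = expr otherwise when e do x = expr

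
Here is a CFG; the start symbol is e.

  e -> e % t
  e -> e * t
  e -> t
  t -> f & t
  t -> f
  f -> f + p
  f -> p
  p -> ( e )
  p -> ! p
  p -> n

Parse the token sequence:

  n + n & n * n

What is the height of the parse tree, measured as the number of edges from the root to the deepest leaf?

6

[e [e [t [f [f [p n]] + [p n]] & [t [f [p n]]]]] * [t [f [p n]]]]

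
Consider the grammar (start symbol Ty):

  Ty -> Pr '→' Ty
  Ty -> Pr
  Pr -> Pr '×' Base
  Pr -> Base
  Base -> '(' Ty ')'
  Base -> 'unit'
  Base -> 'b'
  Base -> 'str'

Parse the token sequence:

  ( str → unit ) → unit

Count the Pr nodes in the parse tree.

[Ty [Pr [Base ( [Ty [Pr [Base str]] → [Ty [Pr [Base unit]]]] )]] → [Ty [Pr [Base unit]]]]

4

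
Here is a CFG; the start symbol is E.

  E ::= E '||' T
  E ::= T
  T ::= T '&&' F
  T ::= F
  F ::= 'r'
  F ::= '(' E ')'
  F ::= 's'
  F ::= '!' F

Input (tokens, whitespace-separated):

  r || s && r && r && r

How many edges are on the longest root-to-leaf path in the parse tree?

6

[E [E [T [F r]]] || [T [T [T [T [F s]] && [F r]] && [F r]] && [F r]]]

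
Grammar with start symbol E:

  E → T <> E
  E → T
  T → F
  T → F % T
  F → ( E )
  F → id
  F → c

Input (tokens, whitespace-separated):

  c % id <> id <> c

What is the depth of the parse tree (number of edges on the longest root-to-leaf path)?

5

[E [T [F c] % [T [F id]]] <> [E [T [F id]] <> [E [T [F c]]]]]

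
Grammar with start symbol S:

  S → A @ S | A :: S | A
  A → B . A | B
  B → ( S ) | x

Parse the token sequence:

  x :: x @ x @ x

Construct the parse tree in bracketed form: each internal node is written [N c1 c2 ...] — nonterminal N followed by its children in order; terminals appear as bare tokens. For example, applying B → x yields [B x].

S
A :: S
B :: S
x :: S
x :: A @ S
x :: B @ S
x :: x @ S
x :: x @ A @ S
x :: x @ B @ S
x :: x @ x @ S
x :: x @ x @ A
x :: x @ x @ B
x :: x @ x @ x

[S [A [B x]] :: [S [A [B x]] @ [S [A [B x]] @ [S [A [B x]]]]]]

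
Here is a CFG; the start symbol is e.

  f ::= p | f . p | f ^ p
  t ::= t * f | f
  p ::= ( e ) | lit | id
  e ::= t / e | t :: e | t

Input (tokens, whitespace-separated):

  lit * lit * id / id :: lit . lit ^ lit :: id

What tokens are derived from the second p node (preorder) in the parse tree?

[e [t [t [t [f [p lit]]] * [f [p lit]]] * [f [p id]]] / [e [t [f [p id]]] :: [e [t [f [f [f [p lit]] . [p lit]] ^ [p lit]]] :: [e [t [f [p id]]]]]]]

lit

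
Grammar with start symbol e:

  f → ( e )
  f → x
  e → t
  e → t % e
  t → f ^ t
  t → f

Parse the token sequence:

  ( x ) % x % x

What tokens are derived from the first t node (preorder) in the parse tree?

( x )

[e [t [f ( [e [t [f x]]] )]] % [e [t [f x]] % [e [t [f x]]]]]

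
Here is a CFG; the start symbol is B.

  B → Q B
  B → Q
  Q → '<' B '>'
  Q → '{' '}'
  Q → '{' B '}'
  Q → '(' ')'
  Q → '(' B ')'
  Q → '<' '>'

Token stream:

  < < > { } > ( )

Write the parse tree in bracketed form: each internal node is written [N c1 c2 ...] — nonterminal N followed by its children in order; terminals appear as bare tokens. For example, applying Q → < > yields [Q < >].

[B [Q < [B [Q < >] [B [Q { }]]] >] [B [Q ( )]]]

B
Q B
< B > B
< Q B > B
< < > B > B
< < > Q > B
< < > { } > B
< < > { } > Q
< < > { } > ( )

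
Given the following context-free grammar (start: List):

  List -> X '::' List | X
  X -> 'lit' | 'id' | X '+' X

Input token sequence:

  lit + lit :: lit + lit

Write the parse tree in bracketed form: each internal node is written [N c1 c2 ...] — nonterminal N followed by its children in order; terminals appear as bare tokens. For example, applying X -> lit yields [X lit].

List
X :: List
X + X :: List
lit + X :: List
lit + lit :: List
lit + lit :: X
lit + lit :: X + X
lit + lit :: lit + X
lit + lit :: lit + lit

[List [X [X lit] + [X lit]] :: [List [X [X lit] + [X lit]]]]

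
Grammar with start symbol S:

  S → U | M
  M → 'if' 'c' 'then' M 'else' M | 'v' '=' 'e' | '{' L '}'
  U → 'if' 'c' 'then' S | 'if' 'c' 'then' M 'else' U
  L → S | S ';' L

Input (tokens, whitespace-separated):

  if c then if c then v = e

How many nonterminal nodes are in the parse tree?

[S [U if c then [S [U if c then [S [M v = e]]]]]]

6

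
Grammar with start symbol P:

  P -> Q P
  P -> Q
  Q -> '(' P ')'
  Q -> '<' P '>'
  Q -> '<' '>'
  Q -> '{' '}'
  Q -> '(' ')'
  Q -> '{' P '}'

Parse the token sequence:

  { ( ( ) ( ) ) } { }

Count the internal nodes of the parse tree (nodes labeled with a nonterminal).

[P [Q { [P [Q ( [P [Q ( )] [P [Q ( )]]] )]] }] [P [Q { }]]]

10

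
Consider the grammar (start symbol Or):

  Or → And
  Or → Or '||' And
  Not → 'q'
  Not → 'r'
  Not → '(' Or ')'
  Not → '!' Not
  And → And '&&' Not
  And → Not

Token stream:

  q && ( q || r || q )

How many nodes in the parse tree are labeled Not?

[Or [And [And [Not q]] && [Not ( [Or [Or [Or [And [Not q]]] || [And [Not r]]] || [And [Not q]]] )]]]

5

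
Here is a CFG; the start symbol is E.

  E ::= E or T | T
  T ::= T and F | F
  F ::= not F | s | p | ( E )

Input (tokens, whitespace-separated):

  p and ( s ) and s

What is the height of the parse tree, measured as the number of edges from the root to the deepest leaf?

[E [T [T [T [F p]] and [F ( [E [T [F s]]] )]] and [F s]]]

7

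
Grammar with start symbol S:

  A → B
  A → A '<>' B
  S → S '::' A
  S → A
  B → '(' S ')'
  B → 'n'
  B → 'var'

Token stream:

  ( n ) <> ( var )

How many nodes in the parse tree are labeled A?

[S [A [A [B ( [S [A [B n]]] )]] <> [B ( [S [A [B var]]] )]]]

4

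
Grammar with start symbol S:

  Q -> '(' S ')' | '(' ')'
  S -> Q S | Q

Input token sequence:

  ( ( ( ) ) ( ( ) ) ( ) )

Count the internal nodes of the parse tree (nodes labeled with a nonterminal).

12

[S [Q ( [S [Q ( [S [Q ( )]] )] [S [Q ( [S [Q ( )]] )] [S [Q ( )]]]] )]]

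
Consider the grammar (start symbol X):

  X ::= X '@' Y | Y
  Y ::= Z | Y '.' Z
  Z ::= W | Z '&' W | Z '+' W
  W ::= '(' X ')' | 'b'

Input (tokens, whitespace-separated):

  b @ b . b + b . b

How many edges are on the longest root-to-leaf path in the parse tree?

[X [X [Y [Z [W b]]]] @ [Y [Y [Y [Z [W b]]] . [Z [Z [W b]] + [W b]]] . [Z [W b]]]]

6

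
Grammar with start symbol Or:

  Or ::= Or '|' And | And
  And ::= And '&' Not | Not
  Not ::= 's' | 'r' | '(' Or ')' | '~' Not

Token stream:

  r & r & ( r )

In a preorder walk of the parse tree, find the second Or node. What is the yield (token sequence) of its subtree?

r

[Or [And [And [And [Not r]] & [Not r]] & [Not ( [Or [And [Not r]]] )]]]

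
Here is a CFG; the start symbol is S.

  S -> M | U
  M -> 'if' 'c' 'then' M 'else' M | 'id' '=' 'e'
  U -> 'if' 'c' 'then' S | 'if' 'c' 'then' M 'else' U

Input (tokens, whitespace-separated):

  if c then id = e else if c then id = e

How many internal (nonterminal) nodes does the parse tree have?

[S [U if c then [M id = e] else [U if c then [S [M id = e]]]]]

6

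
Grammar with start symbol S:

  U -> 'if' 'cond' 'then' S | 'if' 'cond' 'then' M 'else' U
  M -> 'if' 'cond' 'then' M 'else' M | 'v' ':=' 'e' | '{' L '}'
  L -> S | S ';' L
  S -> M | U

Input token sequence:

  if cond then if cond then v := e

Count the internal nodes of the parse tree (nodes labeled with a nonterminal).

[S [U if cond then [S [U if cond then [S [M v := e]]]]]]

6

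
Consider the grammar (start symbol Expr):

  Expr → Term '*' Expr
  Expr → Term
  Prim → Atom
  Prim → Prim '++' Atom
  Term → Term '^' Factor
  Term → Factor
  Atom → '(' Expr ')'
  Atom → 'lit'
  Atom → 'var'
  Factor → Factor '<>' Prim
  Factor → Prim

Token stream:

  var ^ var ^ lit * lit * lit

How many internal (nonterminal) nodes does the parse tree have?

23

[Expr [Term [Term [Term [Factor [Prim [Atom var]]]] ^ [Factor [Prim [Atom var]]]] ^ [Factor [Prim [Atom lit]]]] * [Expr [Term [Factor [Prim [Atom lit]]]] * [Expr [Term [Factor [Prim [Atom lit]]]]]]]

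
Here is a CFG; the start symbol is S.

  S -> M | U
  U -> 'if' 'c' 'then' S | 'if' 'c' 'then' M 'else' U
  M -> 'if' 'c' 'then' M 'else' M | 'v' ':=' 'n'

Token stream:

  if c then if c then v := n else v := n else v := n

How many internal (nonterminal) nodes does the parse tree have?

6

[S [M if c then [M if c then [M v := n] else [M v := n]] else [M v := n]]]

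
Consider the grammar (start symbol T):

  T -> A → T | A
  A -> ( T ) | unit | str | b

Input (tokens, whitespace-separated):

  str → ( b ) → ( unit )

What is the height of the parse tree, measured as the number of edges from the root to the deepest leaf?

6

[T [A str] → [T [A ( [T [A b]] )] → [T [A ( [T [A unit]] )]]]]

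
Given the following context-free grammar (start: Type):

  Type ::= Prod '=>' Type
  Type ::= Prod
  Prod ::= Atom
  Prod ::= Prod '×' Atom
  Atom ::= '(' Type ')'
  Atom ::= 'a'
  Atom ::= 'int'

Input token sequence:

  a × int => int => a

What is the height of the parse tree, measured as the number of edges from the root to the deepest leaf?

[Type [Prod [Prod [Atom a]] × [Atom int]] => [Type [Prod [Atom int]] => [Type [Prod [Atom a]]]]]

5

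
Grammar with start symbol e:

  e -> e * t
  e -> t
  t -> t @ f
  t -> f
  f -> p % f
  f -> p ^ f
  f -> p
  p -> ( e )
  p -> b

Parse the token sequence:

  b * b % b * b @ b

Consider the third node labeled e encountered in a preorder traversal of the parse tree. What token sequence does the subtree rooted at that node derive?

[e [e [e [t [f [p b]]]] * [t [f [p b] % [f [p b]]]]] * [t [t [f [p b]]] @ [f [p b]]]]

b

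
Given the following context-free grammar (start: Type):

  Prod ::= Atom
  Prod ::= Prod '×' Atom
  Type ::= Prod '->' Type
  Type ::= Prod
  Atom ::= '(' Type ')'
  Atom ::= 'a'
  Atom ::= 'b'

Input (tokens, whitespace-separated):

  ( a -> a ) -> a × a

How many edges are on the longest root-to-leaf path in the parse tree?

[Type [Prod [Atom ( [Type [Prod [Atom a]] -> [Type [Prod [Atom a]]]] )]] -> [Type [Prod [Prod [Atom a]] × [Atom a]]]]

7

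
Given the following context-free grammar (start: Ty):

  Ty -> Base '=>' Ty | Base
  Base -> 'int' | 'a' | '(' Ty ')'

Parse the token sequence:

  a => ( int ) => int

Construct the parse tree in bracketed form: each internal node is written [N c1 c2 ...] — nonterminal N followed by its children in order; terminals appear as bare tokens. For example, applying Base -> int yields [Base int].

[Ty [Base a] => [Ty [Base ( [Ty [Base int]] )] => [Ty [Base int]]]]

Ty
Base => Ty
a => Ty
a => Base => Ty
a => ( Ty ) => Ty
a => ( Base ) => Ty
a => ( int ) => Ty
a => ( int ) => Base
a => ( int ) => int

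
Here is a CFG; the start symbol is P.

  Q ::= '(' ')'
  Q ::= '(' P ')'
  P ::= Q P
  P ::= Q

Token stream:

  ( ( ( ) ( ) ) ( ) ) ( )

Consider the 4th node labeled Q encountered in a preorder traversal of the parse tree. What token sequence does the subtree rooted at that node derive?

[P [Q ( [P [Q ( [P [Q ( )] [P [Q ( )]]] )] [P [Q ( )]]] )] [P [Q ( )]]]

( )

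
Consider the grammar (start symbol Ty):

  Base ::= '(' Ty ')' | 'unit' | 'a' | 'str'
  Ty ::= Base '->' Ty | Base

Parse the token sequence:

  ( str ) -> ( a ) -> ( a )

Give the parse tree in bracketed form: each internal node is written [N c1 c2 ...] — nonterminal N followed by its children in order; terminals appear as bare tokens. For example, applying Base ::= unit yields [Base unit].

Ty
Base -> Ty
( Ty ) -> Ty
( Base ) -> Ty
( str ) -> Ty
( str ) -> Base -> Ty
( str ) -> ( Ty ) -> Ty
( str ) -> ( Base ) -> Ty
( str ) -> ( a ) -> Ty
( str ) -> ( a ) -> Base
( str ) -> ( a ) -> ( Ty )
( str ) -> ( a ) -> ( Base )
( str ) -> ( a ) -> ( a )

[Ty [Base ( [Ty [Base str]] )] -> [Ty [Base ( [Ty [Base a]] )] -> [Ty [Base ( [Ty [Base a]] )]]]]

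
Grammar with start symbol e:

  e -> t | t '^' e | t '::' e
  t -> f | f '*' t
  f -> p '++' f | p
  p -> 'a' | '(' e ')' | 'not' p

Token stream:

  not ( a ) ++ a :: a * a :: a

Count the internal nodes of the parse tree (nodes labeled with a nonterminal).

22

[e [t [f [p not [p ( [e [t [f [p a]]]] )]] ++ [f [p a]]]] :: [e [t [f [p a]] * [t [f [p a]]]] :: [e [t [f [p a]]]]]]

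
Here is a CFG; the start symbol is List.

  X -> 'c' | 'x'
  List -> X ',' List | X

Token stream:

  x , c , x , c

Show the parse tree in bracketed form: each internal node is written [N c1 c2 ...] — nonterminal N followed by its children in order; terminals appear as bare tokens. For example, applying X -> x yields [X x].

List
X , List
x , List
x , X , List
x , c , List
x , c , X , List
x , c , x , List
x , c , x , X
x , c , x , c

[List [X x] , [List [X c] , [List [X x] , [List [X c]]]]]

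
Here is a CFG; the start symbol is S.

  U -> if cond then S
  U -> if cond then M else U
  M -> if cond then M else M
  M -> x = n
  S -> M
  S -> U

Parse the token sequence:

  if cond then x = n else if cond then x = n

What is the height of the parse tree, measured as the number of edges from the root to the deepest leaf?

[S [U if cond then [M x = n] else [U if cond then [S [M x = n]]]]]

5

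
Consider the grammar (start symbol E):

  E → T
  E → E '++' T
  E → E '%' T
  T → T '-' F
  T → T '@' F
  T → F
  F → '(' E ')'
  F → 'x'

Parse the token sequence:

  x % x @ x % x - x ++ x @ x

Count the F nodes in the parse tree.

7

[E [E [E [E [T [F x]]] % [T [T [F x]] @ [F x]]] % [T [T [F x]] - [F x]]] ++ [T [T [F x]] @ [F x]]]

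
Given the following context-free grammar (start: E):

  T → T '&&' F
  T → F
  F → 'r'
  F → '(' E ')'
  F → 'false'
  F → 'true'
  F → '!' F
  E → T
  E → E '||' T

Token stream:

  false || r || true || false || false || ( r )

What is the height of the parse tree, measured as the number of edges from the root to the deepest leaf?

[E [E [E [E [E [E [T [F false]]] || [T [F r]]] || [T [F true]]] || [T [F false]]] || [T [F false]]] || [T [F ( [E [T [F r]]] )]]]

8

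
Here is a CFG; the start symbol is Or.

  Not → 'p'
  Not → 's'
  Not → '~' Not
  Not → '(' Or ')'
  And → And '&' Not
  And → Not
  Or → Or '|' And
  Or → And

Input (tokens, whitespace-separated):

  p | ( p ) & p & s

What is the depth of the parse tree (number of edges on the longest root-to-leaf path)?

[Or [Or [And [Not p]]] | [And [And [And [Not ( [Or [And [Not p]]] )]] & [Not p]] & [Not s]]]

8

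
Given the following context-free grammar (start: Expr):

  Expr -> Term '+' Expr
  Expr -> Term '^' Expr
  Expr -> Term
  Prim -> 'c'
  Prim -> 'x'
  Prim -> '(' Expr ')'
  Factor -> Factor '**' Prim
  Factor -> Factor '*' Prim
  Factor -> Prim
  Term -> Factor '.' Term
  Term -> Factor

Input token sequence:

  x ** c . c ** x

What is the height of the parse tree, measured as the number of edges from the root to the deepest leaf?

6

[Expr [Term [Factor [Factor [Prim x]] ** [Prim c]] . [Term [Factor [Factor [Prim c]] ** [Prim x]]]]]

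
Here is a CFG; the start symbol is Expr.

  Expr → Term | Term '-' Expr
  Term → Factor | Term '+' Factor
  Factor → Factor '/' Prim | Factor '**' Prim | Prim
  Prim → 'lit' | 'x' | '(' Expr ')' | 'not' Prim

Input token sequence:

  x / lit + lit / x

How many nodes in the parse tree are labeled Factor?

4

[Expr [Term [Term [Factor [Factor [Prim x]] / [Prim lit]]] + [Factor [Factor [Prim lit]] / [Prim x]]]]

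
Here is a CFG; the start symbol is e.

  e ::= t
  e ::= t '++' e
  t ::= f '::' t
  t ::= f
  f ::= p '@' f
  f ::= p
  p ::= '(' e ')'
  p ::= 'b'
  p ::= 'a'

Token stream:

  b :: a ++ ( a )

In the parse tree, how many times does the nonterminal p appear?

4

[e [t [f [p b]] :: [t [f [p a]]]] ++ [e [t [f [p ( [e [t [f [p a]]]] )]]]]]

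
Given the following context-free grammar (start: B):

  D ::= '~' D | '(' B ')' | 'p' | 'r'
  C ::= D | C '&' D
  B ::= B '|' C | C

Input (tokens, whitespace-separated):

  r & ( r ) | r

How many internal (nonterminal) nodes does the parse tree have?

[B [B [C [C [D r]] & [D ( [B [C [D r]]] )]]] | [C [D r]]]

11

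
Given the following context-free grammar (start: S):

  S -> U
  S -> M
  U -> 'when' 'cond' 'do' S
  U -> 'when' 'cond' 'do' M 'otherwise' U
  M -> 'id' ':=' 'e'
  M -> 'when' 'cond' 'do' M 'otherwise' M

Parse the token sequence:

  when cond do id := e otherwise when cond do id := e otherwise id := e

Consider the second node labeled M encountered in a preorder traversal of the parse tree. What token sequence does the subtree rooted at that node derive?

id := e

[S [M when cond do [M id := e] otherwise [M when cond do [M id := e] otherwise [M id := e]]]]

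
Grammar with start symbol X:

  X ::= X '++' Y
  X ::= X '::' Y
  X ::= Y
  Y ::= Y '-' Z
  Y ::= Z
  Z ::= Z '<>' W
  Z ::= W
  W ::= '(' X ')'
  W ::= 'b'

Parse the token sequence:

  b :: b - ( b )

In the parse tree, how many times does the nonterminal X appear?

[X [X [Y [Z [W b]]]] :: [Y [Y [Z [W b]]] - [Z [W ( [X [Y [Z [W b]]]] )]]]]

3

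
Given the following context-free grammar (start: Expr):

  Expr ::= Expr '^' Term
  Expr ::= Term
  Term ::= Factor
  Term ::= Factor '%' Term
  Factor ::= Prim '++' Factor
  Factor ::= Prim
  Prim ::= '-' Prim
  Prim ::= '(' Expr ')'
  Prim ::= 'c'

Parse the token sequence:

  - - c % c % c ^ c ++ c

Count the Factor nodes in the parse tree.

[Expr [Expr [Term [Factor [Prim - [Prim - [Prim c]]]] % [Term [Factor [Prim c]] % [Term [Factor [Prim c]]]]]] ^ [Term [Factor [Prim c] ++ [Factor [Prim c]]]]]

5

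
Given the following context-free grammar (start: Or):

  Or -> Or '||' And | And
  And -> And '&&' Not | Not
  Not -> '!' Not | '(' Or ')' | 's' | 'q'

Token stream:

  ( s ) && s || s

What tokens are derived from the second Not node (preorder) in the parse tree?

[Or [Or [And [And [Not ( [Or [And [Not s]]] )]] && [Not s]]] || [And [Not s]]]

s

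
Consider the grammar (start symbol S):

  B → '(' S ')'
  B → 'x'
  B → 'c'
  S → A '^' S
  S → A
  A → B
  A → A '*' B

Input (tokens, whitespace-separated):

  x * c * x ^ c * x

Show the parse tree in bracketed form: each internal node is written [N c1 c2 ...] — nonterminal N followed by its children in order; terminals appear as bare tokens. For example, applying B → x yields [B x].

S
A ^ S
A * B ^ S
A * B * B ^ S
B * B * B ^ S
x * B * B ^ S
x * c * B ^ S
x * c * x ^ S
x * c * x ^ A
x * c * x ^ A * B
x * c * x ^ B * B
x * c * x ^ c * B
x * c * x ^ c * x

[S [A [A [A [B x]] * [B c]] * [B x]] ^ [S [A [A [B c]] * [B x]]]]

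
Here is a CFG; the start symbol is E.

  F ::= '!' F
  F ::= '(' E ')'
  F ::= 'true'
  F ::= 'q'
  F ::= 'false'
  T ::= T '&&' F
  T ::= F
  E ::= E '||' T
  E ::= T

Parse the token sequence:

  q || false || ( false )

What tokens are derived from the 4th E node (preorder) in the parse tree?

false

[E [E [E [T [F q]]] || [T [F false]]] || [T [F ( [E [T [F false]]] )]]]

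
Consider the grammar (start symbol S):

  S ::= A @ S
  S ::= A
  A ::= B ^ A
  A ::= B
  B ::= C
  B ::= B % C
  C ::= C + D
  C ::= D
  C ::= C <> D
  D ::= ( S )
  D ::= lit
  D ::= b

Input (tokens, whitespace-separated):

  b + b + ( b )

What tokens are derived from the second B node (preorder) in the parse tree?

b

[S [A [B [C [C [C [D b]] + [D b]] + [D ( [S [A [B [C [D b]]]]] )]]]]]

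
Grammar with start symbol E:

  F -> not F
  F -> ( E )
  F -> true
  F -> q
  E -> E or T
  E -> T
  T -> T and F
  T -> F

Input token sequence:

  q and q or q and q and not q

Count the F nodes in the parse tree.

[E [E [T [T [F q]] and [F q]]] or [T [T [T [F q]] and [F q]] and [F not [F q]]]]

6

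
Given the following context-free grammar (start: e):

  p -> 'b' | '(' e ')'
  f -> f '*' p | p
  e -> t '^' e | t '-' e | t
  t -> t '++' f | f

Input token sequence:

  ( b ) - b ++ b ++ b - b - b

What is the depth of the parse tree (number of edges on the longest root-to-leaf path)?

[e [t [f [p ( [e [t [f [p b]]]] )]]] - [e [t [t [t [f [p b]]] ++ [f [p b]]] ++ [f [p b]]] - [e [t [f [p b]]] - [e [t [f [p b]]]]]]]

8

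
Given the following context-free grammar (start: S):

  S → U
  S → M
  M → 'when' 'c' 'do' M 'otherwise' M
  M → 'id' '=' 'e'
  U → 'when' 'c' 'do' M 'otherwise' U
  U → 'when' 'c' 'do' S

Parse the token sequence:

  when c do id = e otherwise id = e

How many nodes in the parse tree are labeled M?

[S [M when c do [M id = e] otherwise [M id = e]]]

3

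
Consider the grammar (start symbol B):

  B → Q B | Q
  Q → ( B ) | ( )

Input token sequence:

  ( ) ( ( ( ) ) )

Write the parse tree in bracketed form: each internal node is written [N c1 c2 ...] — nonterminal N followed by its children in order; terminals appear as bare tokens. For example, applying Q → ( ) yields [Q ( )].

B
Q B
( ) B
( ) Q
( ) ( B )
( ) ( Q )
( ) ( ( B ) )
( ) ( ( Q ) )
( ) ( ( ( ) ) )

[B [Q ( )] [B [Q ( [B [Q ( [B [Q ( )]] )]] )]]]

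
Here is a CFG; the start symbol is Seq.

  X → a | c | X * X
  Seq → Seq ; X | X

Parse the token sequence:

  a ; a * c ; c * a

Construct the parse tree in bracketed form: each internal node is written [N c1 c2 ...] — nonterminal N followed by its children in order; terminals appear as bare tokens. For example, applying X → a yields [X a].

Seq
Seq ; X
Seq ; X ; X
X ; X ; X
a ; X ; X
a ; X * X ; X
a ; a * X ; X
a ; a * c ; X
a ; a * c ; X * X
a ; a * c ; c * X
a ; a * c ; c * a

[Seq [Seq [Seq [X a]] ; [X [X a] * [X c]]] ; [X [X c] * [X a]]]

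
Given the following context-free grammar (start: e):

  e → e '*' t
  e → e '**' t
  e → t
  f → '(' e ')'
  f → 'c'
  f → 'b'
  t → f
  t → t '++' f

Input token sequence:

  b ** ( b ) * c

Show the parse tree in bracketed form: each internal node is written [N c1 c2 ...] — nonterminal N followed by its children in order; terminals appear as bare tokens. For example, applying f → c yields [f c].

[e [e [e [t [f b]]] ** [t [f ( [e [t [f b]]] )]]] * [t [f c]]]

e
e * t
e ** t * t
t ** t * t
f ** t * t
b ** t * t
b ** f * t
b ** ( e ) * t
b ** ( t ) * t
b ** ( f ) * t
b ** ( b ) * t
b ** ( b ) * f
b ** ( b ) * c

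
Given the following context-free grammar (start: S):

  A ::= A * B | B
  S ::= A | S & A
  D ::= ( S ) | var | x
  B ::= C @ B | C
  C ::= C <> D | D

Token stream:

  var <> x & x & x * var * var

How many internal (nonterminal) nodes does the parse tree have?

[S [S [S [A [B [C [C [D var]] <> [D x]]]]] & [A [B [C [D x]]]]] & [A [A [A [B [C [D x]]]] * [B [C [D var]]]] * [B [C [D var]]]]]

25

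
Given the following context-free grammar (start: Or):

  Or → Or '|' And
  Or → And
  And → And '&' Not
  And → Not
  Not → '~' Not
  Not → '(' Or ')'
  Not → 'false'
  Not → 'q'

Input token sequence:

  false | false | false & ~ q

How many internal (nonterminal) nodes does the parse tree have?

[Or [Or [Or [And [Not false]]] | [And [Not false]]] | [And [And [Not false]] & [Not ~ [Not q]]]]

12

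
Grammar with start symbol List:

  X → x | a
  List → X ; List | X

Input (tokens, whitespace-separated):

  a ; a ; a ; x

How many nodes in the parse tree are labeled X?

4

[List [X a] ; [List [X a] ; [List [X a] ; [List [X x]]]]]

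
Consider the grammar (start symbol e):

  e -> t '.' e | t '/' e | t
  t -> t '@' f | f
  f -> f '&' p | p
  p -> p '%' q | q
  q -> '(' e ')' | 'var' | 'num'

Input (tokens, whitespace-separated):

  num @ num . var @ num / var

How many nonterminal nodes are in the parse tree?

23

[e [t [t [f [p [q num]]]] @ [f [p [q num]]]] . [e [t [t [f [p [q var]]]] @ [f [p [q num]]]] / [e [t [f [p [q var]]]]]]]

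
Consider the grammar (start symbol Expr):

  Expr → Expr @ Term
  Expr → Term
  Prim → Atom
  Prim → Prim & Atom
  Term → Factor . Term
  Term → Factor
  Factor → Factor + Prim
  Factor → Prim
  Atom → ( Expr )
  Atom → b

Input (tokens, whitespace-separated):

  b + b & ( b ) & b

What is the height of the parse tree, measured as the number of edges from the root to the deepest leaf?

11

[Expr [Term [Factor [Factor [Prim [Atom b]]] + [Prim [Prim [Prim [Atom b]] & [Atom ( [Expr [Term [Factor [Prim [Atom b]]]]] )]] & [Atom b]]]]]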